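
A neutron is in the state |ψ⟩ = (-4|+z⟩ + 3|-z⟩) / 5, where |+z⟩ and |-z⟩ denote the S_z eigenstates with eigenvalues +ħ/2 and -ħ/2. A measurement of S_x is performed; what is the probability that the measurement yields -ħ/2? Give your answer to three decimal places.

|-x⟩ = (|+z⟩ - |-z⟩)/√2, so ⟨-x|ψ⟩ = (-7) / (√2·5).
P = |-7|² / 50 = 49/50.

0.980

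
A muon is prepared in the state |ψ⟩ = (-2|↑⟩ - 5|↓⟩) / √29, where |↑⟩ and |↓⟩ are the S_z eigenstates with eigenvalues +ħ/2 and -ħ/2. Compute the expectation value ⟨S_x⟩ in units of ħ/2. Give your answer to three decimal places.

0.690

⟨σ_x⟩ = 2 Re(a* b)/(|a|²+|b|²) with a = -2, b = -5.
a* b = 10, so ⟨σ_x⟩ = 20/29.
⟨S_x⟩ = (ħ/2)·⟨σ_x⟩.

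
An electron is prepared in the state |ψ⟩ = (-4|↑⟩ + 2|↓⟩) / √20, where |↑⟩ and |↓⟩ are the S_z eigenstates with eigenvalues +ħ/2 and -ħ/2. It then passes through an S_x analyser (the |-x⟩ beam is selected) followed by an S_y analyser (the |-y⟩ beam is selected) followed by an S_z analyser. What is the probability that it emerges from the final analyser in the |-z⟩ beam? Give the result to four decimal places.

First analyser (S_x): P(|-x⟩) = |⟨-x|ψ⟩|² = 36/40.
After stage 1 the state is |-x⟩; P(|-y⟩) = |⟨-y|-x⟩|² = 1/2.
After stage 2 the state is |-y⟩; P(|-z⟩) = |⟨-z|-y⟩|² = 1/2.
Joint probability = 36/40 × 1/2 × 1/2 = 0.2250.

0.2250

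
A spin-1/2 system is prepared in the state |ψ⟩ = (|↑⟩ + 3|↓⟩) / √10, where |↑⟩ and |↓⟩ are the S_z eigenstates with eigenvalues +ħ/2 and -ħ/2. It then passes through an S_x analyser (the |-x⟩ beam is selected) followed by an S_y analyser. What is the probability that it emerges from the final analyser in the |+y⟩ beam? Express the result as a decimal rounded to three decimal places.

First analyser (S_x): P(|-x⟩) = |⟨-x|ψ⟩|² = 4/20.
After stage 1 the state is |-x⟩; P(|+y⟩) = |⟨+y|-x⟩|² = 1/2.
Joint probability = 4/20 × 1/2 = 0.100.

0.100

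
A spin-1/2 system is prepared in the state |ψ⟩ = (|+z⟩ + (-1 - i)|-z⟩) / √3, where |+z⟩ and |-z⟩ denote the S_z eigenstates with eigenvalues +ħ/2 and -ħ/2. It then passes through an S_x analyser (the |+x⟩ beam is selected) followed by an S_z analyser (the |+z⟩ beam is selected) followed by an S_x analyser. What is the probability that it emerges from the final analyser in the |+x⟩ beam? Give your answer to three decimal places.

First analyser (S_x): P(|+x⟩) = |⟨+x|ψ⟩|² = 1/6.
After stage 1 the state is |+x⟩; P(|+z⟩) = |⟨+z|+x⟩|² = 1/2.
After stage 2 the state is |+z⟩; P(|+x⟩) = |⟨+x|+z⟩|² = 1/2.
Joint probability = 1/6 × 1/2 × 1/2 = 0.042.

0.042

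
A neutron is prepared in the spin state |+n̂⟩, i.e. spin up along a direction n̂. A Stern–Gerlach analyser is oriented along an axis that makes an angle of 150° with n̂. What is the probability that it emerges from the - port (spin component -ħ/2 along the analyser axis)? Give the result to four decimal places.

For spin-½, the probability of finding spin-up along an axis at angle θ to the initial spin direction is cos²(θ/2); spin-down is sin²(θ/2).
θ = 150°, so P = sin²(75°) ≈ 0.9330.

0.9330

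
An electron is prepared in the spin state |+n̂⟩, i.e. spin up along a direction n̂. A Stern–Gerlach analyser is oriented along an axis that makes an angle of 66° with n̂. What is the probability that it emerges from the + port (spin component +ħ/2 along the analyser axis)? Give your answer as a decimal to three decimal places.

0.703

For spin-½, the probability of finding spin-up along an axis at angle θ to the initial spin direction is cos²(θ/2); spin-down is sin²(θ/2).
θ = 66°, so P = cos²(33°) ≈ 0.703.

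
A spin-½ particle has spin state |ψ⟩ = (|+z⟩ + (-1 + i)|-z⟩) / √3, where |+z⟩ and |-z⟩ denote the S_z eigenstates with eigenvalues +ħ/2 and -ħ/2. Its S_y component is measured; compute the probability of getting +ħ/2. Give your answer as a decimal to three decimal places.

|+y⟩ = (|+z⟩ + i|-z⟩)/√2, so ⟨+y|ψ⟩ = (2 + i) / (√2·√3).
P = |2 + i|² / 6 = 5/6.

0.833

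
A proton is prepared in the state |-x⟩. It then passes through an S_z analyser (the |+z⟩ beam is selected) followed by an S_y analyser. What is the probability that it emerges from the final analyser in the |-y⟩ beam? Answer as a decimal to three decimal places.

0.250

First analyser (S_z): from |-x⟩, P(|+z⟩) = 1/2.
After stage 1 the state is |+z⟩; P(|-y⟩) = |⟨-y|+z⟩|² = 1/2.
Joint probability = 1/2 × 1/2 = 0.250.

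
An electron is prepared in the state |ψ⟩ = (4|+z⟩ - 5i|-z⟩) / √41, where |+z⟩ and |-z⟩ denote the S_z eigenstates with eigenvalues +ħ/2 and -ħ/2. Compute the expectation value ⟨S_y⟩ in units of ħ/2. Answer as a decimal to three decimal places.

⟨σ_y⟩ = 2 Im(a* b)/(|a|²+|b|²) with a = 4, b = -5i.
a* b = -20i, so ⟨σ_y⟩ = -40/41.
⟨S_y⟩ = (ħ/2)·⟨σ_y⟩.

-0.976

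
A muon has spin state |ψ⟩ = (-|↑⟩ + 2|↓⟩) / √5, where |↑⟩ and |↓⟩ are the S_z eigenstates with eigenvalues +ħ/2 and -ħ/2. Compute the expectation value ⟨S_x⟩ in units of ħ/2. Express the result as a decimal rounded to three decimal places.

⟨σ_x⟩ = 2 Re(a* b)/(|a|²+|b|²) with a = -1, b = 2.
a* b = -2, so ⟨σ_x⟩ = -4/5.
⟨S_x⟩ = (ħ/2)·⟨σ_x⟩.

-0.800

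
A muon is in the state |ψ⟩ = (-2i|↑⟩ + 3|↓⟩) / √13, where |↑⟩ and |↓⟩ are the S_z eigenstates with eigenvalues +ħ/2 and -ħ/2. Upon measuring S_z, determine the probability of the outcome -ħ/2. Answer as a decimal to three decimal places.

The -ħ/2 outcome corresponds to |↓⟩. Its amplitude in |ψ⟩ is 3/√13.
P = |3|² / 13 = 9/13.

0.692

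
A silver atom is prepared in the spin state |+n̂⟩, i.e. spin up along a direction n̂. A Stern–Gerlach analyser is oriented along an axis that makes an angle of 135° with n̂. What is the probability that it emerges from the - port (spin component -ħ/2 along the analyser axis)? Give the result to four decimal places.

For spin-½, the probability of finding spin-up along an axis at angle θ to the initial spin direction is cos²(θ/2); spin-down is sin²(θ/2).
θ = 135°, so P = sin²(67.5°) ≈ 0.8536.

0.8536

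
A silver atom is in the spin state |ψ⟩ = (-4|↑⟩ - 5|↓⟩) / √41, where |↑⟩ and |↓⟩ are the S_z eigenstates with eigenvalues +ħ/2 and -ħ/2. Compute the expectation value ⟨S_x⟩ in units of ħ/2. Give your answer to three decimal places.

0.976

⟨σ_x⟩ = 2 Re(a* b)/(|a|²+|b|²) with a = -4, b = -5.
a* b = 20, so ⟨σ_x⟩ = 40/41.
⟨S_x⟩ = (ħ/2)·⟨σ_x⟩.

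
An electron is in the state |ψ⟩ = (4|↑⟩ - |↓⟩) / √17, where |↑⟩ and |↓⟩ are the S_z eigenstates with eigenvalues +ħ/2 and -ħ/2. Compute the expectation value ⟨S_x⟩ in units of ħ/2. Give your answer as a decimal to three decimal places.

-0.471

⟨σ_x⟩ = 2 Re(a* b)/(|a|²+|b|²) with a = 4, b = -1.
a* b = -4, so ⟨σ_x⟩ = -8/17.
⟨S_x⟩ = (ħ/2)·⟨σ_x⟩.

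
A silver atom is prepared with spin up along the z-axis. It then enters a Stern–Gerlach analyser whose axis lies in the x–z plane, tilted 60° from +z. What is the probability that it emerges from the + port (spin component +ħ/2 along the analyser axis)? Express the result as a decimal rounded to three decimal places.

0.750

For spin-½, the probability of finding spin-up along an axis at angle θ to the initial spin direction is cos²(θ/2); spin-down is sin²(θ/2).
θ = 60°, so P = cos²(30°) ≈ 0.750.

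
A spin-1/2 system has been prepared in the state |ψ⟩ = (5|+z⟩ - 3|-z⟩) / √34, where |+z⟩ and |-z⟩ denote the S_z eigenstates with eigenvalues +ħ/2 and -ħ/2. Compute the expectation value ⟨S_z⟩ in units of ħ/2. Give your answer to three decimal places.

⟨σ_z⟩ = |a|² - |b|² divided by |a|²+|b|², with a, b the |+z⟩, |-z⟩ amplitudes.
= (25 - 9)/34 = 16/34.
⟨S_z⟩ = (ħ/2)·⟨σ_z⟩.

0.471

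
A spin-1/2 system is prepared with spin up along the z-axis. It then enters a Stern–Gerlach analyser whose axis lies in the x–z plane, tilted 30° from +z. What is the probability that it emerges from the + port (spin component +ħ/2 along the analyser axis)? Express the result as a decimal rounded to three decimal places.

For spin-½, the probability of finding spin-up along an axis at angle θ to the initial spin direction is cos²(θ/2); spin-down is sin²(θ/2).
θ = 30°, so P = cos²(15°) ≈ 0.933.

0.933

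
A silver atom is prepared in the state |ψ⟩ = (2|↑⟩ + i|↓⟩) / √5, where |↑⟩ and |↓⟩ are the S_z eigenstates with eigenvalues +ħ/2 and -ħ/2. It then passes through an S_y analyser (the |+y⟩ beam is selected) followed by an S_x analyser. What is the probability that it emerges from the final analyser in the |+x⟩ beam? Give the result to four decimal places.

0.4500

First analyser (S_y): P(|+y⟩) = |⟨+y|ψ⟩|² = 9/10.
After stage 1 the state is |+y⟩; P(|+x⟩) = |⟨+x|+y⟩|² = 1/2.
Joint probability = 9/10 × 1/2 = 0.4500.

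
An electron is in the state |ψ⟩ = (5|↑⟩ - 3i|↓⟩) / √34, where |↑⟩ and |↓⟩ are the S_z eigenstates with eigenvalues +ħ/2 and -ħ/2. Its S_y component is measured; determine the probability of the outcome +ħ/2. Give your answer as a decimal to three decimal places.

|+y⟩ = (|↑⟩ + i|↓⟩)/√2, so ⟨+y|ψ⟩ = (2) / (√2·√34).
P = |2|² / 68 = 4/68.

0.059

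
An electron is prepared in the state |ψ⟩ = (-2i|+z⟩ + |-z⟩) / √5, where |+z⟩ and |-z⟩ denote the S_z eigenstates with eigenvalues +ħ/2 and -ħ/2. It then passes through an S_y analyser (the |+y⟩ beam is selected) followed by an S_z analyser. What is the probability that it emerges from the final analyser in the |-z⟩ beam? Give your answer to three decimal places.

First analyser (S_y): P(|+y⟩) = |⟨+y|ψ⟩|² = 9/10.
After stage 1 the state is |+y⟩; P(|-z⟩) = |⟨-z|+y⟩|² = 1/2.
Joint probability = 9/10 × 1/2 = 0.450.

0.450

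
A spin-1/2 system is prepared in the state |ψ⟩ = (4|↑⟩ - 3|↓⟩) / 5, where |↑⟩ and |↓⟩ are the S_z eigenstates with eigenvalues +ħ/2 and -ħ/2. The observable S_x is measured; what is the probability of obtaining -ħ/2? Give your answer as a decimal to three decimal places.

|-x⟩ = (|↑⟩ - |↓⟩)/√2, so ⟨-x|ψ⟩ = (7) / (√2·5).
P = |7|² / 50 = 49/50.

0.980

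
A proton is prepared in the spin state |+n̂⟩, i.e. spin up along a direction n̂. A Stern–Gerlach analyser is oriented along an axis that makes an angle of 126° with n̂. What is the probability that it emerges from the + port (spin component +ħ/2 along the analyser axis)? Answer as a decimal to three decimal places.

0.206

For spin-½, the probability of finding spin-up along an axis at angle θ to the initial spin direction is cos²(θ/2); spin-down is sin²(θ/2).
θ = 126°, so P = cos²(63°) ≈ 0.206.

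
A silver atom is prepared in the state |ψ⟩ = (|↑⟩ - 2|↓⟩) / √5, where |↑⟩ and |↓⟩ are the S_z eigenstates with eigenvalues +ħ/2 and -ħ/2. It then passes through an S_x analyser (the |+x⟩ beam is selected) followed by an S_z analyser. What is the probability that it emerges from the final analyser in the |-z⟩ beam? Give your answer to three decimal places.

First analyser (S_x): P(|+x⟩) = |⟨+x|ψ⟩|² = 1/10.
After stage 1 the state is |+x⟩; P(|-z⟩) = |⟨-z|+x⟩|² = 1/2.
Joint probability = 1/10 × 1/2 = 0.050.

0.050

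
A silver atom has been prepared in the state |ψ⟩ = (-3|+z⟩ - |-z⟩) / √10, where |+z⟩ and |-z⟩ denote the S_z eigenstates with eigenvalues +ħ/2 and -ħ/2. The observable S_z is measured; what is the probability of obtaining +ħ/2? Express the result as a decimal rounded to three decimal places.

0.900

The +ħ/2 outcome corresponds to |+z⟩. Its amplitude in |ψ⟩ is -3/√10.
P = |-3|² / 10 = 9/10.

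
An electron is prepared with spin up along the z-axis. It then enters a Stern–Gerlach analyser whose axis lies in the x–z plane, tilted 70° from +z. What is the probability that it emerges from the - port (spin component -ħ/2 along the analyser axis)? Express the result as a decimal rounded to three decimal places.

For spin-½, the probability of finding spin-up along an axis at angle θ to the initial spin direction is cos²(θ/2); spin-down is sin²(θ/2).
θ = 70°, so P = sin²(35°) ≈ 0.329.

0.329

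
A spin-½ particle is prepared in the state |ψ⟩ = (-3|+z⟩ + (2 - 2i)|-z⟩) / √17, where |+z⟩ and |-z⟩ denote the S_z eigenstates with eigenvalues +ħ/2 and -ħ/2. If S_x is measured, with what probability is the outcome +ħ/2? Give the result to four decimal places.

0.1471

|+x⟩ = (|+z⟩ + |-z⟩)/√2, so ⟨+x|ψ⟩ = (-1 - 2i) / (√2·√17).
P = |-1 - 2i|² / 34 = 5/34.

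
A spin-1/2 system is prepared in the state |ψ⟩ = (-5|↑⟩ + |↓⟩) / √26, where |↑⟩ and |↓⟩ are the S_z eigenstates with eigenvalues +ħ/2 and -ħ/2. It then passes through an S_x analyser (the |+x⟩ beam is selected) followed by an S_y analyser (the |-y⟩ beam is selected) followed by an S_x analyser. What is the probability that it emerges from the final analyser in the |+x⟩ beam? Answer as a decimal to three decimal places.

First analyser (S_x): P(|+x⟩) = |⟨+x|ψ⟩|² = 16/52.
After stage 1 the state is |+x⟩; P(|-y⟩) = |⟨-y|+x⟩|² = 1/2.
After stage 2 the state is |-y⟩; P(|+x⟩) = |⟨+x|-y⟩|² = 1/2.
Joint probability = 16/52 × 1/2 × 1/2 = 0.077.

0.077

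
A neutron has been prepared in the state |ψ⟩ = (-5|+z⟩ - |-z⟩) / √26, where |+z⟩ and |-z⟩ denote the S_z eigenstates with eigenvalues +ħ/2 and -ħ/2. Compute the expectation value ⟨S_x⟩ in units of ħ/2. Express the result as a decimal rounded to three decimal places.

⟨σ_x⟩ = 2 Re(a* b)/(|a|²+|b|²) with a = -5, b = -1.
a* b = 5, so ⟨σ_x⟩ = 10/26.
⟨S_x⟩ = (ħ/2)·⟨σ_x⟩.

0.385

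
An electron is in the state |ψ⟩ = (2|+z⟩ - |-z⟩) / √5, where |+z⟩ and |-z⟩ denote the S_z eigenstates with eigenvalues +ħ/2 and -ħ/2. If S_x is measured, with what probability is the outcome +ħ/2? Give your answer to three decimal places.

0.100

|+x⟩ = (|+z⟩ + |-z⟩)/√2, so ⟨+x|ψ⟩ = (1) / (√2·√5).
P = |1|² / 10 = 1/10.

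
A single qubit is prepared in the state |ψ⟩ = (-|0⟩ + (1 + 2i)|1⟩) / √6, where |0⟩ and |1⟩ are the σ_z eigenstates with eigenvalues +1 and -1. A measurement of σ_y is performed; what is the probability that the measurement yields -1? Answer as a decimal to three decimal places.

|-y⟩ = (|0⟩ - i|1⟩)/√2, so ⟨-y|ψ⟩ = (-3 + i) / (√2·√6).
P = |-3 + i|² / 12 = 10/12.

0.833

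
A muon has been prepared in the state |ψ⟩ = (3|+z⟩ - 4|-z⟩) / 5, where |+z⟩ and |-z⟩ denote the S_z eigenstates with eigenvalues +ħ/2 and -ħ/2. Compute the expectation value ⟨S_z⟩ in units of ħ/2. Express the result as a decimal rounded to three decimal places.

-0.280

⟨σ_z⟩ = |a|² - |b|² divided by |a|²+|b|², with a, b the |+z⟩, |-z⟩ amplitudes.
= (9 - 16)/25 = -7/25.
⟨S_z⟩ = (ħ/2)·⟨σ_z⟩.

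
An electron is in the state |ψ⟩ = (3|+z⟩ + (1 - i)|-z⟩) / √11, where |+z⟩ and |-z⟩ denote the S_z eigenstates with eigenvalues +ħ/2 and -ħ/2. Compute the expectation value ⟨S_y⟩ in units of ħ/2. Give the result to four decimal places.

-0.5455

⟨σ_y⟩ = 2 Im(a* b)/(|a|²+|b|²) with a = 3, b = (1 - i).
a* b = (3 - 3i), so ⟨σ_y⟩ = -6/11.
⟨S_y⟩ = (ħ/2)·⟨σ_y⟩.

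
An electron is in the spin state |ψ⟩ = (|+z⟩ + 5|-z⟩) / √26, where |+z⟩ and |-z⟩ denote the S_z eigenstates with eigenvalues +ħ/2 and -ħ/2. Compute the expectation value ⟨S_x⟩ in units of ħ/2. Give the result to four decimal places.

0.3846

⟨σ_x⟩ = 2 Re(a* b)/(|a|²+|b|²) with a = 1, b = 5.
a* b = 5, so ⟨σ_x⟩ = 10/26.
⟨S_x⟩ = (ħ/2)·⟨σ_x⟩.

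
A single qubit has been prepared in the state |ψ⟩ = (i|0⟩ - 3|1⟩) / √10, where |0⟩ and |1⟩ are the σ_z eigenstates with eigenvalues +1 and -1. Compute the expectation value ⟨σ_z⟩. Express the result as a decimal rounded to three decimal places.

-0.800

⟨σ_z⟩ = |a|² - |b|² divided by |a|²+|b|², with a, b the |0⟩, |1⟩ amplitudes.
= (1 - 9)/10 = -8/10.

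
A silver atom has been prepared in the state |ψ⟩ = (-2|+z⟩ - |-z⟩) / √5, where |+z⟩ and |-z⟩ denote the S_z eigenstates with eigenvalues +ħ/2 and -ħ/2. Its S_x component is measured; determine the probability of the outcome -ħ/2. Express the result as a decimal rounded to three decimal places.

0.100

|-x⟩ = (|+z⟩ - |-z⟩)/√2, so ⟨-x|ψ⟩ = (-1) / (√2·√5).
P = |-1|² / 10 = 1/10.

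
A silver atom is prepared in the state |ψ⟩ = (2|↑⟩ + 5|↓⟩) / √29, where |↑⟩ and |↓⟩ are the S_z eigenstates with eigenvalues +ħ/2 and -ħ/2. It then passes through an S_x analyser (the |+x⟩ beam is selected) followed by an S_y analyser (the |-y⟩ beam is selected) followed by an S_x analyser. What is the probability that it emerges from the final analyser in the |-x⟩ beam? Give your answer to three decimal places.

0.211

First analyser (S_x): P(|+x⟩) = |⟨+x|ψ⟩|² = 49/58.
After stage 1 the state is |+x⟩; P(|-y⟩) = |⟨-y|+x⟩|² = 1/2.
After stage 2 the state is |-y⟩; P(|-x⟩) = |⟨-x|-y⟩|² = 1/2.
Joint probability = 49/58 × 1/2 × 1/2 = 0.211.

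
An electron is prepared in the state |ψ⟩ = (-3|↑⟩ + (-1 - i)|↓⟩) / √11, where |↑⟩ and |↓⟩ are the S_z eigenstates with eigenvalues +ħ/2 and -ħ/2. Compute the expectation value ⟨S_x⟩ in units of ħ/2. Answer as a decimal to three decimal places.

⟨σ_x⟩ = 2 Re(a* b)/(|a|²+|b|²) with a = -3, b = (-1 - i).
a* b = (3 + 3i), so ⟨σ_x⟩ = 6/11.
⟨S_x⟩ = (ħ/2)·⟨σ_x⟩.

0.545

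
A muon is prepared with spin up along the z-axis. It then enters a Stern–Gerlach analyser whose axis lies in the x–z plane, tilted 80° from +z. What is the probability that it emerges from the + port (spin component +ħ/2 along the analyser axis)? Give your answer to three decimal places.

0.587

For spin-½, the probability of finding spin-up along an axis at angle θ to the initial spin direction is cos²(θ/2); spin-down is sin²(θ/2).
θ = 80°, so P = cos²(40°) ≈ 0.587.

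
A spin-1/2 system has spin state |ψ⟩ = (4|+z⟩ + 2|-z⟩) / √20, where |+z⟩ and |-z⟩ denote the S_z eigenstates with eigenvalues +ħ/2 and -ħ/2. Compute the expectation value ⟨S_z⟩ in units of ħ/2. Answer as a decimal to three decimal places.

0.600

⟨σ_z⟩ = |a|² - |b|² divided by |a|²+|b|², with a, b the |+z⟩, |-z⟩ amplitudes.
= (16 - 4)/20 = 12/20.
⟨S_z⟩ = (ħ/2)·⟨σ_z⟩.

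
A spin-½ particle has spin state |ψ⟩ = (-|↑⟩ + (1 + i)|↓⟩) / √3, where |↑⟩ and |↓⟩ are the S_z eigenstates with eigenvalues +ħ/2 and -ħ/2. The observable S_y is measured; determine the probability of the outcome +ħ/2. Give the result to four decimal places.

|+y⟩ = (|↑⟩ + i|↓⟩)/√2, so ⟨+y|ψ⟩ = (-i) / (√2·√3).
P = |-i|² / 6 = 1/6.

0.1667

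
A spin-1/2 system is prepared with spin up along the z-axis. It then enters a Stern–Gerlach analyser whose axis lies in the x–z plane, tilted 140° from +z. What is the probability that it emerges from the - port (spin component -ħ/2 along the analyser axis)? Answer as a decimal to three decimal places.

For spin-½, the probability of finding spin-up along an axis at angle θ to the initial spin direction is cos²(θ/2); spin-down is sin²(θ/2).
θ = 140°, so P = sin²(70°) ≈ 0.883.

0.883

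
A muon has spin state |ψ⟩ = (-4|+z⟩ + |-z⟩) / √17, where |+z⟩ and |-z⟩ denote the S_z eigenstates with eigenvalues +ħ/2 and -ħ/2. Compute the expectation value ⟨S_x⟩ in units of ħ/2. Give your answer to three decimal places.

-0.471

⟨σ_x⟩ = 2 Re(a* b)/(|a|²+|b|²) with a = -4, b = 1.
a* b = -4, so ⟨σ_x⟩ = -8/17.
⟨S_x⟩ = (ħ/2)·⟨σ_x⟩.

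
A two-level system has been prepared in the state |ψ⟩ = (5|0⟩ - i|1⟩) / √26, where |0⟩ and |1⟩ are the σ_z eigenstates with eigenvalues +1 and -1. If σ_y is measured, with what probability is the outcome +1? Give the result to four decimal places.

0.3077

|+y⟩ = (|0⟩ + i|1⟩)/√2, so ⟨+y|ψ⟩ = (4) / (√2·√26).
P = |4|² / 52 = 16/52.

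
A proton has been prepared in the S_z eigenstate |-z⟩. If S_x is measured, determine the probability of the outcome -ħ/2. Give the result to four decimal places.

In the S_z basis, |-z⟩ = |-z⟩ and |-x⟩ = (|+z⟩ - |-z⟩)/√2.
|⟨-x|-z⟩|² = 1/2.

0.5000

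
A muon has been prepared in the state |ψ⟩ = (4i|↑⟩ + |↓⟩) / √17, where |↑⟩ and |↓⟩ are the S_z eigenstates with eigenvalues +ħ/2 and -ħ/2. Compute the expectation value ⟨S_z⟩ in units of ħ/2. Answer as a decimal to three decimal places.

⟨σ_z⟩ = |a|² - |b|² divided by |a|²+|b|², with a, b the |↑⟩, |↓⟩ amplitudes.
= (16 - 1)/17 = 15/17.
⟨S_z⟩ = (ħ/2)·⟨σ_z⟩.

0.882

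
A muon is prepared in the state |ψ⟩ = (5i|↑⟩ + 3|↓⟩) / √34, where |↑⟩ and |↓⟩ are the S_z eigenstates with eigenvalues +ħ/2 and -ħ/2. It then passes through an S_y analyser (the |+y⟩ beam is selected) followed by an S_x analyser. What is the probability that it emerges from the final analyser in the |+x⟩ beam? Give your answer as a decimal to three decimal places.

First analyser (S_y): P(|+y⟩) = |⟨+y|ψ⟩|² = 4/68.
After stage 1 the state is |+y⟩; P(|+x⟩) = |⟨+x|+y⟩|² = 1/2.
Joint probability = 4/68 × 1/2 = 0.029.

0.029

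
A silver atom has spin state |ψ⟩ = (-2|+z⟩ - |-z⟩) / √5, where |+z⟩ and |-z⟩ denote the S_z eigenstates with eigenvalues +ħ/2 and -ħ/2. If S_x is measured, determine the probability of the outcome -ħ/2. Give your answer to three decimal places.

0.100

|-x⟩ = (|+z⟩ - |-z⟩)/√2, so ⟨-x|ψ⟩ = (-1) / (√2·√5).
P = |-1|² / 10 = 1/10.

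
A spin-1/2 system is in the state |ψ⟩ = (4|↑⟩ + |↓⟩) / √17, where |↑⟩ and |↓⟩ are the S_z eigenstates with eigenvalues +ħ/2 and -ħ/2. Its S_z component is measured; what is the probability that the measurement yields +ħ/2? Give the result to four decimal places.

The +ħ/2 outcome corresponds to |↑⟩. Its amplitude in |ψ⟩ is 4/√17.
P = |4|² / 17 = 16/17.

0.9412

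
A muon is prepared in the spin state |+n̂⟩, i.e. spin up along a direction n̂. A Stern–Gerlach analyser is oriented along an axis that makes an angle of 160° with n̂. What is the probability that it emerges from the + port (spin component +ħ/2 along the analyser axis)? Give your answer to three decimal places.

For spin-½, the probability of finding spin-up along an axis at angle θ to the initial spin direction is cos²(θ/2); spin-down is sin²(θ/2).
θ = 160°, so P = cos²(80°) ≈ 0.030.

0.030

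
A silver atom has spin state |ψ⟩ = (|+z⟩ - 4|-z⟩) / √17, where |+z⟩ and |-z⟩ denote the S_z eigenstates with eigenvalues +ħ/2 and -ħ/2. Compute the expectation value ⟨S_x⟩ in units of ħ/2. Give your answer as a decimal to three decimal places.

⟨σ_x⟩ = 2 Re(a* b)/(|a|²+|b|²) with a = 1, b = -4.
a* b = -4, so ⟨σ_x⟩ = -8/17.
⟨S_x⟩ = (ħ/2)·⟨σ_x⟩.

-0.471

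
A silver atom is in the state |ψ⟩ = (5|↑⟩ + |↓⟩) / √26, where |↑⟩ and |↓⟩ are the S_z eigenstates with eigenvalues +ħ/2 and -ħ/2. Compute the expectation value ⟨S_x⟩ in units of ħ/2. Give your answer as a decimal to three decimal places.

⟨σ_x⟩ = 2 Re(a* b)/(|a|²+|b|²) with a = 5, b = 1.
a* b = 5, so ⟨σ_x⟩ = 10/26.
⟨S_x⟩ = (ħ/2)·⟨σ_x⟩.

0.385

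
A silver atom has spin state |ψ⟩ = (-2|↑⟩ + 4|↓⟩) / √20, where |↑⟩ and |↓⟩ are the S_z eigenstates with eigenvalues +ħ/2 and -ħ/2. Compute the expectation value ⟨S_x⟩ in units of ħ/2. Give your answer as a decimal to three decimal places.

-0.800

⟨σ_x⟩ = 2 Re(a* b)/(|a|²+|b|²) with a = -2, b = 4.
a* b = -8, so ⟨σ_x⟩ = -16/20.
⟨S_x⟩ = (ħ/2)·⟨σ_x⟩.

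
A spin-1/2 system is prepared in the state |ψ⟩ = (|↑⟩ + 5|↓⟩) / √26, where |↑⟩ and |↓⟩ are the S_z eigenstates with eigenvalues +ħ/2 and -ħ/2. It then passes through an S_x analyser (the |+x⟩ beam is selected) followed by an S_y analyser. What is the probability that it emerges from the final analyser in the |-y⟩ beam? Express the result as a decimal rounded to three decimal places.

0.346

First analyser (S_x): P(|+x⟩) = |⟨+x|ψ⟩|² = 36/52.
After stage 1 the state is |+x⟩; P(|-y⟩) = |⟨-y|+x⟩|² = 1/2.
Joint probability = 36/52 × 1/2 = 0.346.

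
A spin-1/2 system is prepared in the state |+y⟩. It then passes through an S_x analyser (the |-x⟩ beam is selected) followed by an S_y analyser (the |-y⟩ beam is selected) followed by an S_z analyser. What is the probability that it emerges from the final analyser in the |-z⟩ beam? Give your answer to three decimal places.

First analyser (S_x): from |+y⟩, P(|-x⟩) = 1/2.
After stage 1 the state is |-x⟩; P(|-y⟩) = |⟨-y|-x⟩|² = 1/2.
After stage 2 the state is |-y⟩; P(|-z⟩) = |⟨-z|-y⟩|² = 1/2.
Joint probability = 1/2 × 1/2 × 1/2 = 0.125.

0.125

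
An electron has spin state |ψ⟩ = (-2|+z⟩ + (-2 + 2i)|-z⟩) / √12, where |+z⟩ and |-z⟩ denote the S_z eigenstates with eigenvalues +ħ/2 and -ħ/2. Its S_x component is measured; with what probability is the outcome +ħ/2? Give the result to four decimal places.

|+x⟩ = (|+z⟩ + |-z⟩)/√2, so ⟨+x|ψ⟩ = (-4 + 2i) / (√2·√12).
P = |-4 + 2i|² / 24 = 20/24.

0.8333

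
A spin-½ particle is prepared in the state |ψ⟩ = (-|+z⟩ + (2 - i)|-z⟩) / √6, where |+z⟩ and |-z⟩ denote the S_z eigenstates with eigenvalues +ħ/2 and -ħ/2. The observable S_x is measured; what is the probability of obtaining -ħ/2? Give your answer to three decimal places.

|-x⟩ = (|+z⟩ - |-z⟩)/√2, so ⟨-x|ψ⟩ = (-3 + i) / (√2·√6).
P = |-3 + i|² / 12 = 10/12.

0.833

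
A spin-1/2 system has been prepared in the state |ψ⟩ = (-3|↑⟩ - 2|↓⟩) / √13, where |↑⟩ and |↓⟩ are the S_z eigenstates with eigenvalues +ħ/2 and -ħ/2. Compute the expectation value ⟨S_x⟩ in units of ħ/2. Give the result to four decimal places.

⟨σ_x⟩ = 2 Re(a* b)/(|a|²+|b|²) with a = -3, b = -2.
a* b = 6, so ⟨σ_x⟩ = 12/13.
⟨S_x⟩ = (ħ/2)·⟨σ_x⟩.

0.9231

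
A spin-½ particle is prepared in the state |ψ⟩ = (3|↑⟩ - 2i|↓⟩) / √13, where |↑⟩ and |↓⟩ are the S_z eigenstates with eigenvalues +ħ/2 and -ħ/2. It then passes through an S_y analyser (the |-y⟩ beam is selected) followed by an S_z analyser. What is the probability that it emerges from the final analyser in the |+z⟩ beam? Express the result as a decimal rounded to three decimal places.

First analyser (S_y): P(|-y⟩) = |⟨-y|ψ⟩|² = 25/26.
After stage 1 the state is |-y⟩; P(|+z⟩) = |⟨+z|-y⟩|² = 1/2.
Joint probability = 25/26 × 1/2 = 0.481.

0.481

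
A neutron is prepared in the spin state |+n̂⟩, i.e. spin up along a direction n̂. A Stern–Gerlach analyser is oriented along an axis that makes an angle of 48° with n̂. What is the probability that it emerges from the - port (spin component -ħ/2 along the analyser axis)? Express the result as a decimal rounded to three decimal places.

For spin-½, the probability of finding spin-up along an axis at angle θ to the initial spin direction is cos²(θ/2); spin-down is sin²(θ/2).
θ = 48°, so P = sin²(24°) ≈ 0.165.

0.165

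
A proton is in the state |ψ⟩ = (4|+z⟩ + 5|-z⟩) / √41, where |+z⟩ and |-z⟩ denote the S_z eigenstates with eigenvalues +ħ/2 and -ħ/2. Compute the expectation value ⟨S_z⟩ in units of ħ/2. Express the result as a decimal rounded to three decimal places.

-0.220

⟨σ_z⟩ = |a|² - |b|² divided by |a|²+|b|², with a, b the |+z⟩, |-z⟩ amplitudes.
= (16 - 25)/41 = -9/41.
⟨S_z⟩ = (ħ/2)·⟨σ_z⟩.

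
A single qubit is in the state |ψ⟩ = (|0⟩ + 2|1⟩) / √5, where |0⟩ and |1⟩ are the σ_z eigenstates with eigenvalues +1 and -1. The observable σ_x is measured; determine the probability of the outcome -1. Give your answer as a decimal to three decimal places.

0.100

|-x⟩ = (|0⟩ - |1⟩)/√2, so ⟨-x|ψ⟩ = (-1) / (√2·√5).
P = |-1|² / 10 = 1/10.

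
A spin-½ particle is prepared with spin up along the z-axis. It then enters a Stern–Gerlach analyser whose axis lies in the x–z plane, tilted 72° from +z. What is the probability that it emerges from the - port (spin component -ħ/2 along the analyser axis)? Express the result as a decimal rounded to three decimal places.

For spin-½, the probability of finding spin-up along an axis at angle θ to the initial spin direction is cos²(θ/2); spin-down is sin²(θ/2).
θ = 72°, so P = sin²(36°) ≈ 0.345.

0.345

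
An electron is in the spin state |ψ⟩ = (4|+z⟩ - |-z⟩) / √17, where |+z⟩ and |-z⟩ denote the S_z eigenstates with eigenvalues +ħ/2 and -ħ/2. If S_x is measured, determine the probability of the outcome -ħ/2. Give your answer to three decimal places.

0.735

|-x⟩ = (|+z⟩ - |-z⟩)/√2, so ⟨-x|ψ⟩ = (5) / (√2·√17).
P = |5|² / 34 = 25/34.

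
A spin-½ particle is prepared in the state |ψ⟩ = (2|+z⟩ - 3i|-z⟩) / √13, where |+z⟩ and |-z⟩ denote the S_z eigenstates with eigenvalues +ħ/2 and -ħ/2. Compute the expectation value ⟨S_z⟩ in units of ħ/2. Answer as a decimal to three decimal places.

⟨σ_z⟩ = |a|² - |b|² divided by |a|²+|b|², with a, b the |+z⟩, |-z⟩ amplitudes.
= (4 - 9)/13 = -5/13.
⟨S_z⟩ = (ħ/2)·⟨σ_z⟩.

-0.385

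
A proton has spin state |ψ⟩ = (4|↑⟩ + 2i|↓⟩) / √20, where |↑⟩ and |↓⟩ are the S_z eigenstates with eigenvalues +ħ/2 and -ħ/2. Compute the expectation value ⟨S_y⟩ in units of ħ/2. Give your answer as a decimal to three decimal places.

⟨σ_y⟩ = 2 Im(a* b)/(|a|²+|b|²) with a = 4, b = 2i.
a* b = 8i, so ⟨σ_y⟩ = 16/20.
⟨S_y⟩ = (ħ/2)·⟨σ_y⟩.

0.800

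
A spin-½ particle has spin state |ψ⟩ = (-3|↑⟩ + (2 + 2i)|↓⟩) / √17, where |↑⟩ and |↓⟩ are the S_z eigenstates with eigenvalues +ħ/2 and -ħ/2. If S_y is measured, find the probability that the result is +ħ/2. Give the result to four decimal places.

|+y⟩ = (|↑⟩ + i|↓⟩)/√2, so ⟨+y|ψ⟩ = (-1 - 2i) / (√2·√17).
P = |-1 - 2i|² / 34 = 5/34.

0.1471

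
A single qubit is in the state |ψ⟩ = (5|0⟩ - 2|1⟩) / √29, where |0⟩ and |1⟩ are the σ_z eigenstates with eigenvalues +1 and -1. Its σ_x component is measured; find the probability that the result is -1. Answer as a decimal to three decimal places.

|-x⟩ = (|0⟩ - |1⟩)/√2, so ⟨-x|ψ⟩ = (7) / (√2·√29).
P = |7|² / 58 = 49/58.

0.845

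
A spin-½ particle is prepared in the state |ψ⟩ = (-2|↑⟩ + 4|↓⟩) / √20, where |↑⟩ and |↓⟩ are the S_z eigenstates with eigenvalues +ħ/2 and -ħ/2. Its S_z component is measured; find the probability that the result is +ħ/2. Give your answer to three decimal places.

The +ħ/2 outcome corresponds to |↑⟩. Its amplitude in |ψ⟩ is -2/√20.
P = |-2|² / 20 = 4/20.

0.200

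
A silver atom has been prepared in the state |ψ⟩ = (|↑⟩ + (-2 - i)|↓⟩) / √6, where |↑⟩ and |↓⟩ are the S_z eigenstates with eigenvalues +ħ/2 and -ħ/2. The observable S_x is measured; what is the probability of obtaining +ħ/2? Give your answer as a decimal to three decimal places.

|+x⟩ = (|↑⟩ + |↓⟩)/√2, so ⟨+x|ψ⟩ = (-1 - i) / (√2·√6).
P = |-1 - i|² / 12 = 2/12.

0.167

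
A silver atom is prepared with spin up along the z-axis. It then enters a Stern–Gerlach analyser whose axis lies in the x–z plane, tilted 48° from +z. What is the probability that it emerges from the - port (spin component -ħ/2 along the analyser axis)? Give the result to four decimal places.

For spin-½, the probability of finding spin-up along an axis at angle θ to the initial spin direction is cos²(θ/2); spin-down is sin²(θ/2).
θ = 48°, so P = sin²(24°) ≈ 0.1654.

0.1654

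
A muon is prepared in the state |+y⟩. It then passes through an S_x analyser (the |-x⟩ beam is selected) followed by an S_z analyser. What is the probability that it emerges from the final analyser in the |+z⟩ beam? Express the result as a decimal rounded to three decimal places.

0.250

First analyser (S_x): from |+y⟩, P(|-x⟩) = 1/2.
After stage 1 the state is |-x⟩; P(|+z⟩) = |⟨+z|-x⟩|² = 1/2.
Joint probability = 1/2 × 1/2 = 0.250.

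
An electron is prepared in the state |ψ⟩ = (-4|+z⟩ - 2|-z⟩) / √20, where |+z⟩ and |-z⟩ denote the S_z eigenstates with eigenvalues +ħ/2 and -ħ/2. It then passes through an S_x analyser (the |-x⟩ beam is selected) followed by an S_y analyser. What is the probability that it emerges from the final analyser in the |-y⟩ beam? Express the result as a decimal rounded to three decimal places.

0.050

First analyser (S_x): P(|-x⟩) = |⟨-x|ψ⟩|² = 4/40.
After stage 1 the state is |-x⟩; P(|-y⟩) = |⟨-y|-x⟩|² = 1/2.
Joint probability = 4/40 × 1/2 = 0.050.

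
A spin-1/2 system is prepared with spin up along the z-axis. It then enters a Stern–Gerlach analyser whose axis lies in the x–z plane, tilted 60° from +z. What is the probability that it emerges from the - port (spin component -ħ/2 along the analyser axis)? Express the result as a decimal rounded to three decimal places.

0.250

For spin-½, the probability of finding spin-up along an axis at angle θ to the initial spin direction is cos²(θ/2); spin-down is sin²(θ/2).
θ = 60°, so P = sin²(30°) ≈ 0.250.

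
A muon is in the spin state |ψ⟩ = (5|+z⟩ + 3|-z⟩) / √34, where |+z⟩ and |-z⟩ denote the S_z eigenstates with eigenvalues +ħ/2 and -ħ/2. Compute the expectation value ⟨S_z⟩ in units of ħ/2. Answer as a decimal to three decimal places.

0.471

⟨σ_z⟩ = |a|² - |b|² divided by |a|²+|b|², with a, b the |+z⟩, |-z⟩ amplitudes.
= (25 - 9)/34 = 16/34.
⟨S_z⟩ = (ħ/2)·⟨σ_z⟩.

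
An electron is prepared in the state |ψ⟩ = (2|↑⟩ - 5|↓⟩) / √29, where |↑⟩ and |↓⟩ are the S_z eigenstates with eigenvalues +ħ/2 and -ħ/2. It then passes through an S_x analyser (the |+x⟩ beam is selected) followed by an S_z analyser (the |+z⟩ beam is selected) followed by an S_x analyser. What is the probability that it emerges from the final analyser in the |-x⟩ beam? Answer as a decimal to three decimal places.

0.039

First analyser (S_x): P(|+x⟩) = |⟨+x|ψ⟩|² = 9/58.
After stage 1 the state is |+x⟩; P(|+z⟩) = |⟨+z|+x⟩|² = 1/2.
After stage 2 the state is |+z⟩; P(|-x⟩) = |⟨-x|+z⟩|² = 1/2.
Joint probability = 9/58 × 1/2 × 1/2 = 0.039.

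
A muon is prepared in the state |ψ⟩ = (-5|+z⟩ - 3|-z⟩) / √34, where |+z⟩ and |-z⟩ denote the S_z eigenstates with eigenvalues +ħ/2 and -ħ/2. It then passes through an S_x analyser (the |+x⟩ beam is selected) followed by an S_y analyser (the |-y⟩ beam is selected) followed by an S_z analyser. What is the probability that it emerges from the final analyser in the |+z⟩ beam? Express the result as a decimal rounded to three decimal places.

0.235

First analyser (S_x): P(|+x⟩) = |⟨+x|ψ⟩|² = 64/68.
After stage 1 the state is |+x⟩; P(|-y⟩) = |⟨-y|+x⟩|² = 1/2.
After stage 2 the state is |-y⟩; P(|+z⟩) = |⟨+z|-y⟩|² = 1/2.
Joint probability = 64/68 × 1/2 × 1/2 = 0.235.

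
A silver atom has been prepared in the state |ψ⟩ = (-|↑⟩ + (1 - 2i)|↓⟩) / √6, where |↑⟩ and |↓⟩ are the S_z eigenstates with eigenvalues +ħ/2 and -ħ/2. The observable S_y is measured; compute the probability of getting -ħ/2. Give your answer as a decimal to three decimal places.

|-y⟩ = (|↑⟩ - i|↓⟩)/√2, so ⟨-y|ψ⟩ = (1 + i) / (√2·√6).
P = |1 + i|² / 12 = 2/12.

0.167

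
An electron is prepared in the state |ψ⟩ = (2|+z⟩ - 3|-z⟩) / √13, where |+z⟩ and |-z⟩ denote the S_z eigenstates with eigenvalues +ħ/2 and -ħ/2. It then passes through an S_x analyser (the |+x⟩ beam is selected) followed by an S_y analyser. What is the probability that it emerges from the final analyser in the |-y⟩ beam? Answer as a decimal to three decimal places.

0.019

First analyser (S_x): P(|+x⟩) = |⟨+x|ψ⟩|² = 1/26.
After stage 1 the state is |+x⟩; P(|-y⟩) = |⟨-y|+x⟩|² = 1/2.
Joint probability = 1/26 × 1/2 = 0.019.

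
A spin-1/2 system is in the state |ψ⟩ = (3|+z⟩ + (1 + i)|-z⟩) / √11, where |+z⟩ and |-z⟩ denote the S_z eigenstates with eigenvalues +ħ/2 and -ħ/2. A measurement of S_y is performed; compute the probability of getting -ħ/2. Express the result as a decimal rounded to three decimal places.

|-y⟩ = (|+z⟩ - i|-z⟩)/√2, so ⟨-y|ψ⟩ = (2 + i) / (√2·√11).
P = |2 + i|² / 22 = 5/22.

0.227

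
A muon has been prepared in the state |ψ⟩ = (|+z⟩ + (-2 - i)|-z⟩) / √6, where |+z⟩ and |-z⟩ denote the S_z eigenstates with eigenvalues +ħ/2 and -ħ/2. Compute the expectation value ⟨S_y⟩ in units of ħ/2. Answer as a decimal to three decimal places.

-0.333

⟨σ_y⟩ = 2 Im(a* b)/(|a|²+|b|²) with a = 1, b = (-2 - i).
a* b = (-2 - i), so ⟨σ_y⟩ = -2/6.
⟨S_y⟩ = (ħ/2)·⟨σ_y⟩.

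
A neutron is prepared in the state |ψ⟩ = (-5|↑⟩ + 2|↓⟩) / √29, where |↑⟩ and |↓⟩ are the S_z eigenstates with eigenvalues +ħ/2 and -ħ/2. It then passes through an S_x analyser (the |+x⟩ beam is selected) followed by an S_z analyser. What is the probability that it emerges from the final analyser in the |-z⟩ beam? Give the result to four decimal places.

First analyser (S_x): P(|+x⟩) = |⟨+x|ψ⟩|² = 9/58.
After stage 1 the state is |+x⟩; P(|-z⟩) = |⟨-z|+x⟩|² = 1/2.
Joint probability = 9/58 × 1/2 = 0.0776.

0.0776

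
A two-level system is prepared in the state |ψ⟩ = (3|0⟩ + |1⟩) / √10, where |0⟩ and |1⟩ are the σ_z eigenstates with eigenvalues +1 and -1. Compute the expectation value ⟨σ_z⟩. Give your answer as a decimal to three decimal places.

⟨σ_z⟩ = |a|² - |b|² divided by |a|²+|b|², with a, b the |0⟩, |1⟩ amplitudes.
= (9 - 1)/10 = 8/10.

0.800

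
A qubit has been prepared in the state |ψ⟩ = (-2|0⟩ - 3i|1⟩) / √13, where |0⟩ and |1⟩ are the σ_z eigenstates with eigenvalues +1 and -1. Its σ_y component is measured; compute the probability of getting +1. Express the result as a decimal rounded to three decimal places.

0.962

|+y⟩ = (|0⟩ + i|1⟩)/√2, so ⟨+y|ψ⟩ = (-5) / (√2·√13).
P = |-5|² / 26 = 25/26.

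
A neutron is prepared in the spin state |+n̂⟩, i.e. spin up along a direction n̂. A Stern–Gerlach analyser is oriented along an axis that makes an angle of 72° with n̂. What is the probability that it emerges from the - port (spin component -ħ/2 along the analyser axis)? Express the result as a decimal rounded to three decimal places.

For spin-½, the probability of finding spin-up along an axis at angle θ to the initial spin direction is cos²(θ/2); spin-down is sin²(θ/2).
θ = 72°, so P = sin²(36°) ≈ 0.345.

0.345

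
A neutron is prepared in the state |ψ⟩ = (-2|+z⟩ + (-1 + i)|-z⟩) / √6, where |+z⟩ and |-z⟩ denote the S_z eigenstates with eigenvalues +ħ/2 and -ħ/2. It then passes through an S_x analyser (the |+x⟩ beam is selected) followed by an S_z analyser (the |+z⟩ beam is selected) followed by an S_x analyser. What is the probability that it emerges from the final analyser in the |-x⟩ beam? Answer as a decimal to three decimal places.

First analyser (S_x): P(|+x⟩) = |⟨+x|ψ⟩|² = 10/12.
After stage 1 the state is |+x⟩; P(|+z⟩) = |⟨+z|+x⟩|² = 1/2.
After stage 2 the state is |+z⟩; P(|-x⟩) = |⟨-x|+z⟩|² = 1/2.
Joint probability = 10/12 × 1/2 × 1/2 = 0.208.

0.208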